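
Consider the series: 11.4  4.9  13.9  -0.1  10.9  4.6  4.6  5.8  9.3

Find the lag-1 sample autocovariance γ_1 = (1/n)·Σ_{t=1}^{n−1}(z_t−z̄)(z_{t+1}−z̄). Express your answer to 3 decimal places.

-11.426

Mean z̄ = (11.4 + 4.9 + 13.9 − 0.1 + 10.9 + 4.6 + 4.6 + 5.8 + 9.3)/9 = 7.2556
Σ_{t=1}^{8}(z_t−z̄)(z_{t+1}−z̄) = -102.8309
γ_1 = -102.8309 / 9 = -11.426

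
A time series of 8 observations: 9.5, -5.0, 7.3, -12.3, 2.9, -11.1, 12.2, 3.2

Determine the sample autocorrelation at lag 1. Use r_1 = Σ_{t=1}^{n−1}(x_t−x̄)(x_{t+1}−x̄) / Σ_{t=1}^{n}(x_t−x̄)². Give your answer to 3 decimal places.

Mean x̄ = (9.5 − 5.0 + 7.3 − 12.3 + 2.9 − 11.1 + 12.2 + 3.2)/8 = 0.8375
Σ(x_t−x̄)(x_{t+1}−x̄) = (-50.5673) + (-37.7248) + (-84.9011) + (-27.0961) + (-24.6211) + (-135.6398) + (26.8439) = -333.7064
Denominator Σ(x_t−x̄)² = 604.9188
r_1 = -333.7064 / 604.9188 = -0.552

-0.552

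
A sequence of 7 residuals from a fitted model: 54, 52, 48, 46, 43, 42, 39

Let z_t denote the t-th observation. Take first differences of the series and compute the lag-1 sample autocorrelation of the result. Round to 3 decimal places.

-0.591

First differences Δz: -2, -4, -2, -3, -1, -3
Mean of differences = -2.5000
Numerator Σ(Δz_t−Δz̄)(Δz_{t+1}−Δz̄) = -3.2500
Denominator Σ(Δz_t−Δz̄)² = 5.5000
r_1(Δz) = -3.2500 / 5.5000 = -0.591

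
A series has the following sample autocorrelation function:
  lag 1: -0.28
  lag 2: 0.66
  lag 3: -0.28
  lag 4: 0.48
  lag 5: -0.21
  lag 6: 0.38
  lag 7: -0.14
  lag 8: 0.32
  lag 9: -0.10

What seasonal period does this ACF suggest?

The largest autocorrelation is r_2 = 0.66, with weaker echoes at lags 4 (0.48), 6 (0.38) and 8 (0.32); the remaining lags stay at or below -0.10.
The dominant spike at lag 2 indicates a seasonal period of 2.

2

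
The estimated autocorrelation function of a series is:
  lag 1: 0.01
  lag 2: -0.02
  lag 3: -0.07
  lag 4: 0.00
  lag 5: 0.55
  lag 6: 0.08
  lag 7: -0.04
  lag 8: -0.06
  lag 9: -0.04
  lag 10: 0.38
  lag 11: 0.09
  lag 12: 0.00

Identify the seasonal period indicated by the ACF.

5

The largest autocorrelation is r_5 = 0.55, with a weaker echo at lag 10 (0.38); the remaining lags stay at or below 0.09.
The dominant spike at lag 5 indicates a seasonal period of 5.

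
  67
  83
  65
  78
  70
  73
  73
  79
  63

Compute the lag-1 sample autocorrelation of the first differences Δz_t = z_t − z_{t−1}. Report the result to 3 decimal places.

First differences Δz: 16, -18, 13, -8, 3, 0, 6, -16
Mean of differences = -0.5000
Numerator Σ(Δz_t−Δz̄)(Δz_{t+1}−Δz̄) = -748.2500
Denominator Σ(Δz_t−Δz̄)² = 1112.0000
r_1(Δz) = -748.2500 / 1112.0000 = -0.673

-0.673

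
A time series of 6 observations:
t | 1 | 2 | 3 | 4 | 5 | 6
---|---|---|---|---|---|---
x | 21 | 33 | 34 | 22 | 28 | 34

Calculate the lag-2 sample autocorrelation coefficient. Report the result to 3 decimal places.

-0.607

Mean x̄ = (21 + 33 + 34 + 22 + 28 + 34)/6 = 28.6667
Deviations from mean: -7.6667, 4.3333, 5.3333, -6.6667, -0.6667, 5.3333
Numerator Σ_{t=1}^{4}(x_t−x̄)(x_{t+2}−x̄) = -108.8889
Denominator Σ(x_t−x̄)² = 179.3333
r_2 = -108.8889 / 179.3333 = -0.607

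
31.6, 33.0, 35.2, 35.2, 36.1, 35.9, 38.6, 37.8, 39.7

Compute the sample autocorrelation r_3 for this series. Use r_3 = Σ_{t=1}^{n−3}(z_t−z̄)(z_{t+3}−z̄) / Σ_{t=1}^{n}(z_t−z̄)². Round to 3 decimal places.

0.017

Mean z̄ = (31.6 + 33.0 + 35.2 + 35.2 + 36.1 + 35.9 + 38.6 + 37.8 + 39.7)/9 = 35.9000
Σ(z_t−z̄)(z_{t+3}−z̄) = (3.0100) + (-0.5800) + (0.0000) + (-1.8900) + (0.3800) + (0.0000) = 0.9200
Denominator Σ(z_t−z̄)² = 53.2600
r_3 = 0.9200 / 53.2600 = 0.017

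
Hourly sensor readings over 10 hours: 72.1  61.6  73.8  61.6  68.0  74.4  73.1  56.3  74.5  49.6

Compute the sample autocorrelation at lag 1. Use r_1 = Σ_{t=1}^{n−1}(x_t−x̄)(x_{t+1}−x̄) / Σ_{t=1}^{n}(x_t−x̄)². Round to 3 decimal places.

Mean x̄ = (72.1 + 61.6 + 73.8 + 61.6 + 68.0 + 74.4 + 73.1 + 56.3 + 74.5 + 49.6)/10 = 66.5000
Numerator Σ_{t=1}^{9}(x_t−x̄)(x_{t+1}−x̄) = -326.4600
Denominator Σ(x_t−x̄)² = 694.5400
r_1 = -326.4600 / 694.5400 = -0.470

-0.470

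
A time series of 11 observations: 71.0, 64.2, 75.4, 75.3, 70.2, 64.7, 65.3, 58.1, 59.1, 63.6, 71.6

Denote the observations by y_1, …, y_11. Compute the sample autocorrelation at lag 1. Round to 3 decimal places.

0.438

Mean ȳ = (71.0 + 64.2 + 75.4 + 75.3 + 70.2 + 64.7 + 65.3 + 58.1 + 59.1 + 63.6 + 71.6)/11 = 67.1364
Numerator Σ_{t=1}^{10}(y_t−ȳ)(y_{t+1}−ȳ) = 155.7196
Denominator Σ(y_t−ȳ)² = 355.8455
r_1 = 155.7196 / 355.8455 = 0.438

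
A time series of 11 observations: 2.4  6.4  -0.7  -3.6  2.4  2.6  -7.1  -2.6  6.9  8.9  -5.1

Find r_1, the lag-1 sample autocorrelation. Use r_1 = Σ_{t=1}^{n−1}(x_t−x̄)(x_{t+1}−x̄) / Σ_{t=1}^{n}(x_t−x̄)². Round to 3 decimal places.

-0.016

Mean x̄ = (2.4 + 6.4 − 0.7 − 3.6 + 2.4 + 2.6 − 7.1 − 2.6 + 6.9 + 8.9 − 5.1)/11 = 0.9545
Numerator Σ_{t=1}^{10}(x_t−x̄)(x_{t+1}−x̄) = -4.4312
Denominator Σ(x_t−x̄)² = 272.6673
r_1 = -4.4312 / 272.6673 = -0.016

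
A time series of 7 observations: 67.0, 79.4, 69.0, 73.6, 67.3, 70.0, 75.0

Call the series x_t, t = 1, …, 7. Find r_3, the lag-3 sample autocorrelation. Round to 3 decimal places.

Mean x̄ = (67.0 + 79.4 + 69.0 + 73.6 + 67.3 + 70.0 + 75.0)/7 = 71.6143
Deviations from mean: -4.6143, 7.7857, -2.6143, 1.9857, -4.3143, -1.6143, 3.3857
Σ(x_t−x̄)(x_{t+3}−x̄) = (-9.1627) + (-33.5898) + (4.2202) + (6.7231) = -31.8092
Denominator Σ(x_t−x̄)² = 125.3686
r_3 = -31.8092 / 125.3686 = -0.254

-0.254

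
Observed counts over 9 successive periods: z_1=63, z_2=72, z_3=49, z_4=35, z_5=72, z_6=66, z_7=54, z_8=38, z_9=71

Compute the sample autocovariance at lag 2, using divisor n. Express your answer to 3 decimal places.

-105.357

Mean z̄ = (63 + 72 + 49 + 35 + 72 + 66 + 54 + 38 + 71)/9 = 57.7778
Σ_{t=1}^{7}(z_t−z̄)(z_{t+2}−z̄) = -948.2099
γ_2 = -948.2099 / 9 = -105.357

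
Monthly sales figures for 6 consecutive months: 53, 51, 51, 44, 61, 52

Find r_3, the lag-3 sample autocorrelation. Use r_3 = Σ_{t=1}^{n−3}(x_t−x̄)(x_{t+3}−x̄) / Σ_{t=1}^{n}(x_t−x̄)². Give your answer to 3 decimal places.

Mean x̄ = (53 + 51 + 51 + 44 + 61 + 52)/6 = 52.0000
Deviations from mean: 1.0000, -1.0000, -1.0000, -8.0000, 9.0000, 0.0000
Σ(x_t−x̄)(x_{t+3}−x̄) = (-8.0000) + (-9.0000) + (0.0000) = -17.0000
Denominator Σ(x_t−x̄)² = 148.0000
r_3 = -17.0000 / 148.0000 = -0.115

-0.115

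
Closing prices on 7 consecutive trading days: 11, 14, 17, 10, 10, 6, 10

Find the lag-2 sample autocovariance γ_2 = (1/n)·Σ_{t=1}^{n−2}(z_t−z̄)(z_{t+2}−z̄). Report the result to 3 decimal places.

Mean z̄ = (11 + 14 + 17 + 10 + 10 + 6 + 10)/7 = 11.1429
Deviations: -0.1429, 2.8571, 5.8571, -1.1429, -1.1429, -5.1429, -1.1429
Σ_{t=1}^{5}(z_t−z̄)(z_{t+2}−z̄) = -3.6122
γ_2 = -3.6122 / 7 = -0.516

-0.516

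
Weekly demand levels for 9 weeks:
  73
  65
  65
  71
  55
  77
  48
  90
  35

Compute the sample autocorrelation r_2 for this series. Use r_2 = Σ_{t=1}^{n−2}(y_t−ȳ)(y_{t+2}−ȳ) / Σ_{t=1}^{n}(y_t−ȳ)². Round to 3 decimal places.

0.485

Mean ȳ = (73 + 65 + 65 + 71 + 55 + 77 + 48 + 90 + 35)/9 = 64.3333
Numerator Σ_{t=1}^{7}(y_t−ȳ)(y_{t+2}−ȳ) = 1045.1111
Denominator Σ(y_t−ȳ)² = 2154.0000
r_2 = 1045.1111 / 2154.0000 = 0.485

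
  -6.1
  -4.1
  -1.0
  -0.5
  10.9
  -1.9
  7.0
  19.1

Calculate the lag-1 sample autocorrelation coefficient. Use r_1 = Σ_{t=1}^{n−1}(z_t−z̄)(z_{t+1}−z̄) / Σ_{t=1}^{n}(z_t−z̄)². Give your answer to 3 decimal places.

0.162

Mean z̄ = (-6.1 − 4.1 − 1.0 − 0.5 + 10.9 − 1.9 + 7.0 + 19.1)/8 = 2.9250
Deviations from mean: -9.0250, -7.0250, -3.9250, -3.4250, 7.9750, -4.8250, 4.0750, 16.1750
Σ(z_t−z̄)(z_{t+1}−z̄) = (63.4006) + (27.5731) + (13.4431) + (-27.3144) + (-38.4794) + (-19.6619) + (65.9131) = 84.8744
Denominator Σ(z_t−z̄)² = 523.0550
r_1 = 84.8744 / 523.0550 = 0.162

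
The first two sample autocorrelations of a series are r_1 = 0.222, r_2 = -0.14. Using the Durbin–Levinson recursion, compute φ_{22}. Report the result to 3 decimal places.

-0.199

φ_{22} = (r_2 − r_1²) / (1 − r_1²)
r_1² = (0.222)² = 0.049284
Numerator = -0.14 − 0.0493 = -0.1893; denominator = 1 − 0.0493 = 0.9507
φ_{22} = -0.1893 / 0.9507 = -0.199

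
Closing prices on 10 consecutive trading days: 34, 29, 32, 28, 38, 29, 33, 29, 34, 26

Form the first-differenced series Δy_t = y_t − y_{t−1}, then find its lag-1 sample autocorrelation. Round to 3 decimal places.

First differences Δy: -5, 3, -4, 10, -9, 4, -4, 5, -8
Mean of differences = -0.8889
Numerator Σ(Δy_t−Δȳ)(Δy_{t+1}−Δȳ) = -265.3457
Denominator Σ(Δy_t−Δȳ)² = 344.8889
r_1(Δy) = -265.3457 / 344.8889 = -0.769

-0.769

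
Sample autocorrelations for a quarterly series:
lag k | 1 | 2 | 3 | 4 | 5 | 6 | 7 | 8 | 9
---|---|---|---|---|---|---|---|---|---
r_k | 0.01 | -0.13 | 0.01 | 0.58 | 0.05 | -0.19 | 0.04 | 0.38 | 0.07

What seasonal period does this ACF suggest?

The largest autocorrelation is r_4 = 0.58, with a weaker echo at lag 8 (0.38); the remaining lags stay at or below 0.07.
The dominant spike at lag 4 indicates a seasonal period of 4.

4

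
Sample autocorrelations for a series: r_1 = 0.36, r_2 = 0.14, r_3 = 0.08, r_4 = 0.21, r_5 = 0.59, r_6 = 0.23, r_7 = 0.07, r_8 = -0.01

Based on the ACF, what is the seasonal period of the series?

The largest autocorrelation is r_5 = 0.59; the remaining lags stay at or below 0.36. The elevated value at lag 1 (0.36), dropping to 0.14 at lag 2, reflects decaying short-term dependence rather than seasonality.
The dominant spike at lag 5 indicates a seasonal period of 5.

5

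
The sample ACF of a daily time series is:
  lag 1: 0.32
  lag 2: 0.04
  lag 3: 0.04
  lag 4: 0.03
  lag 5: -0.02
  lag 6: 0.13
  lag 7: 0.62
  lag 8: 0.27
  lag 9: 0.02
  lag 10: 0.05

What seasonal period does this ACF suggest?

The largest autocorrelation is r_7 = 0.62; the remaining lags stay at or below 0.32. The elevated value at lag 1 (0.32), dropping to 0.04 at lag 2, reflects decaying short-term dependence rather than seasonality.
The dominant spike at lag 7 indicates a seasonal period of 7.

7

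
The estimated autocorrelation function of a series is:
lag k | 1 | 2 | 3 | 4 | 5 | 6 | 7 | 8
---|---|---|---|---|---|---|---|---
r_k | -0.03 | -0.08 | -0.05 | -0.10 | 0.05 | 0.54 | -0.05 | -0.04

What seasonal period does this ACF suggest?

The largest autocorrelation is r_6 = 0.54; the remaining lags stay at or below 0.05.
The dominant spike at lag 6 indicates a seasonal period of 6.

6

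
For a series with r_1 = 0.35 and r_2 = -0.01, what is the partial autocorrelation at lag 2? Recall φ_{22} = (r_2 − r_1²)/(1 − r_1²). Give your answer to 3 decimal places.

-0.151

φ_{22} = (r_2 − r_1²) / (1 − r_1²)
r_1² = (0.35)² = 0.1225
Numerator = -0.01 − 0.1225 = -0.1325; denominator = 1 − 0.1225 = 0.8775
φ_{22} = -0.1325 / 0.8775 = -0.151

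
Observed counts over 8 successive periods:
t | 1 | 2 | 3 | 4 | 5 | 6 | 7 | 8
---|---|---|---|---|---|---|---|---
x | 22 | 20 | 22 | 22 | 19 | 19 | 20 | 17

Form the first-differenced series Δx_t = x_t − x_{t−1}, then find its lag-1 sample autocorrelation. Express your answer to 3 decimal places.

First differences Δx: -2, 2, 0, -3, 0, 1, -3
Mean of differences = -0.7143
Numerator Σ(Δx_t−Δx̄)(Δx_{t+1}−Δx̄) = -7.5102
Denominator Σ(Δx_t−Δx̄)² = 23.4286
r_1(Δx) = -7.5102 / 23.4286 = -0.321

-0.321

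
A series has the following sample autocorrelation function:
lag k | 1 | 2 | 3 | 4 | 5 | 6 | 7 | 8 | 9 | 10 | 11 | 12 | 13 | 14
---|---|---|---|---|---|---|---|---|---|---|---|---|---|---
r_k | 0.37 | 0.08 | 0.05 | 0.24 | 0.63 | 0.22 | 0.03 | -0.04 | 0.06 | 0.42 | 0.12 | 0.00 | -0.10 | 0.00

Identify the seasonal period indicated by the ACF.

5

The largest autocorrelation is r_5 = 0.63, with a weaker echo at lag 10 (0.42); the remaining lags stay at or below 0.37. The elevated value at lag 1 (0.37), dropping to 0.08 at lag 2, reflects decaying short-term dependence rather than seasonality.
The dominant spike at lag 5 indicates a seasonal period of 5.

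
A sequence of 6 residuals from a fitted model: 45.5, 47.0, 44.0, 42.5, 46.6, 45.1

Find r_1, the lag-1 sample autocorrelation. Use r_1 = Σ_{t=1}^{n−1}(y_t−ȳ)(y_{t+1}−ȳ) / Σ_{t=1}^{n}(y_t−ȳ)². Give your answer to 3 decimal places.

Mean ȳ = (45.5 + 47.0 + 44.0 + 42.5 + 46.6 + 45.1)/6 = 45.1167
Deviations from mean: 0.3833, 1.8833, -1.1167, -2.6167, 1.4833, -0.0167
Numerator Σ_{t=1}^{5}(y_t−ȳ)(y_{t+1}−ȳ) = -2.3653
Denominator Σ(y_t−ȳ)² = 13.9883
r_1 = -2.3653 / 13.9883 = -0.169

-0.169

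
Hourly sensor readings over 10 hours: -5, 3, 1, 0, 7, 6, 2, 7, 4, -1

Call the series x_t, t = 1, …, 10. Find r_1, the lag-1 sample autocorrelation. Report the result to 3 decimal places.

0.017

Mean x̄ = (-5 + 3 + 1 + 0 + 7 + 6 + 2 + 7 + 4 − 1)/10 = 2.4000
Numerator Σ_{t=1}^{9}(x_t−x̄)(x_{t+1}−x̄) = 2.2400
Denominator Σ(x_t−x̄)² = 132.4000
r_1 = 2.2400 / 132.4000 = 0.017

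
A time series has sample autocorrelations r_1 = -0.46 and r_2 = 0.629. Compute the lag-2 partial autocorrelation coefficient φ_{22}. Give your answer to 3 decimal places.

0.529

φ_{22} = (r_2 − r_1²) / (1 − r_1²)
r_1² = (-0.46)² = 0.2116
Numerator = 0.629 − 0.2116 = 0.4174; denominator = 1 − 0.2116 = 0.7884
φ_{22} = 0.4174 / 0.7884 = 0.529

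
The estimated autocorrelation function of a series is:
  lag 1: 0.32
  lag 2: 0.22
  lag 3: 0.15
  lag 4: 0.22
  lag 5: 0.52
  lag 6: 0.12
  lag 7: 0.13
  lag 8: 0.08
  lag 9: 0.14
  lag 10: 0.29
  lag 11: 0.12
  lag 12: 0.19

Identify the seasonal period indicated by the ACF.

The largest autocorrelation is r_5 = 0.52; the remaining lags stay at or below 0.32. The elevated value at lag 1 (0.32), dropping to 0.22 at lag 2, reflects decaying short-term dependence rather than seasonality.
The dominant spike at lag 5 indicates a seasonal period of 5.

5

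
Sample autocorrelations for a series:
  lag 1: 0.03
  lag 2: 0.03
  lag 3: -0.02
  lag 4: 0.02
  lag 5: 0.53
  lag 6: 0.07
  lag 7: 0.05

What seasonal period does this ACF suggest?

5

The largest autocorrelation is r_5 = 0.53; the remaining lags stay at or below 0.07.
The dominant spike at lag 5 indicates a seasonal period of 5.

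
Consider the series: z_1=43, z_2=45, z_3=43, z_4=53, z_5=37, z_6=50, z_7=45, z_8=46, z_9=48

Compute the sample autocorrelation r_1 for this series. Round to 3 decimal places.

Mean z̄ = (43 + 45 + 43 + 53 + 37 + 50 + 45 + 46 + 48)/9 = 45.5556
Numerator Σ_{t=1}^{8}(z_t−z̄)(z_{t+1}−z̄) = -119.5309
Denominator Σ(z_t−z̄)² = 168.2222
r_1 = -119.5309 / 168.2222 = -0.711

-0.711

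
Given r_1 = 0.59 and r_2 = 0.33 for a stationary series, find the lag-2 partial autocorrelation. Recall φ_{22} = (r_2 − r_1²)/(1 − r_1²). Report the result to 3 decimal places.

-0.028

φ_{22} = (r_2 − r_1²) / (1 − r_1²)
r_1² = (0.59)² = 0.3481
Numerator = 0.33 − 0.3481 = -0.0181; denominator = 1 − 0.3481 = 0.6519
φ_{22} = -0.0181 / 0.6519 = -0.028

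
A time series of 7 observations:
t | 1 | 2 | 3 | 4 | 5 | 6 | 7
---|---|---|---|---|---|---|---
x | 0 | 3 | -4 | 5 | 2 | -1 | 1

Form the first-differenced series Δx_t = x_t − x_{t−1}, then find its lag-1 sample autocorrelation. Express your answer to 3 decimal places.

First differences Δx: 3, -7, 9, -3, -3, 2
Mean of differences = 0.1667
Numerator Σ(Δx_t−Δx̄)(Δx_{t+1}−Δx̄) = -107.3611
Denominator Σ(Δx_t−Δx̄)² = 160.8333
r_1(Δx) = -107.3611 / 160.8333 = -0.668

-0.668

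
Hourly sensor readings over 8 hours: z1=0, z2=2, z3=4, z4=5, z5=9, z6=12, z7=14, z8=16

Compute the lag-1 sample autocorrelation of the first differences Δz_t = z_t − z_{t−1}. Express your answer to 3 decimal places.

-0.120

First differences Δz: 2, 2, 1, 4, 3, 2, 2
Mean of differences = 2.2857
Numerator Σ(Δz_t−Δz̄)(Δz_{t+1}−Δz̄) = -0.6531
Denominator Σ(Δz_t−Δz̄)² = 5.4286
r_1(Δz) = -0.6531 / 5.4286 = -0.120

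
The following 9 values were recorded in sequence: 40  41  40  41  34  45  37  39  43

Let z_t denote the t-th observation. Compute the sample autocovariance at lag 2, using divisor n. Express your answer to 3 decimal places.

Mean z̄ = (40 + 41 + 40 + 41 + 34 + 45 + 37 + 39 + 43)/9 = 40.0000
Σ_{t=1}^{7}(z_t−z̄)(z_{t+2}−z̄) = 10.0000
γ_2 = 10.0000 / 9 = 1.111

1.111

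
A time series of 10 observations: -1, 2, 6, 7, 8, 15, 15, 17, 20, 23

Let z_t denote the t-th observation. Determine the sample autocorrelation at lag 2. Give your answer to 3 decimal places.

Mean z̄ = (-1 + 2 + 6 + 7 + 8 + 15 + 15 + 17 + 20 + 23)/10 = 11.2000
Numerator Σ_{t=1}^{8}(z_t−z̄)(z_{t+2}−z̄) = 214.5200
Denominator Σ(z_t−z̄)² = 567.6000
r_2 = 214.5200 / 567.6000 = 0.378

0.378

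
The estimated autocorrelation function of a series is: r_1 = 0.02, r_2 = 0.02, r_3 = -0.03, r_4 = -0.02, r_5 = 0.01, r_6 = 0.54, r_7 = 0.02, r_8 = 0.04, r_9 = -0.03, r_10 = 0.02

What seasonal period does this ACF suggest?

6

The largest autocorrelation is r_6 = 0.54; the remaining lags stay at or below 0.04.
The dominant spike at lag 6 indicates a seasonal period of 6.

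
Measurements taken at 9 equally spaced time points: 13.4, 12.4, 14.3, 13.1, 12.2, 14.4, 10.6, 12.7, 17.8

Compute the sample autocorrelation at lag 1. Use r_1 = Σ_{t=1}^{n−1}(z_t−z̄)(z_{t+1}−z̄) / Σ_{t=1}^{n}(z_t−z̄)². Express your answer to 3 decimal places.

Mean z̄ = (13.4 + 12.4 + 14.3 + 13.1 + 12.2 + 14.4 + 10.6 + 12.7 + 17.8)/9 = 13.4333
Numerator Σ_{t=1}^{8}(z_t−z̄)(z_{t+1}−z̄) = -5.7944
Denominator Σ(z_t−z̄)² = 32.0200
r_1 = -5.7944 / 32.0200 = -0.181

-0.181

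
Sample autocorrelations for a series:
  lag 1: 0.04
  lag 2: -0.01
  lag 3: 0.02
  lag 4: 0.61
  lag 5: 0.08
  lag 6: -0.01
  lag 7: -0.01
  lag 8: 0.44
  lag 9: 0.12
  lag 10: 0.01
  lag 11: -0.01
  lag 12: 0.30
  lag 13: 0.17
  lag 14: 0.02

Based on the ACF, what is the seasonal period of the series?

The largest autocorrelation is r_4 = 0.61, with weaker echoes at lags 8 (0.44) and 12 (0.30); the remaining lags stay at or below 0.17.
The dominant spike at lag 4 indicates a seasonal period of 4.

4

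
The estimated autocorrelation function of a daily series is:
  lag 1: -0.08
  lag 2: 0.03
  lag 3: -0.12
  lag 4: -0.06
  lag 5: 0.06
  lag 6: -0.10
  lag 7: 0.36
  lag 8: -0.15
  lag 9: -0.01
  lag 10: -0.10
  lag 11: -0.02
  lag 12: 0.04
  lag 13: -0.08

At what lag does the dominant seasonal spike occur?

The largest autocorrelation is r_7 = 0.36; the remaining lags stay at or below 0.06.
The dominant spike at lag 7 indicates a seasonal period of 7.

7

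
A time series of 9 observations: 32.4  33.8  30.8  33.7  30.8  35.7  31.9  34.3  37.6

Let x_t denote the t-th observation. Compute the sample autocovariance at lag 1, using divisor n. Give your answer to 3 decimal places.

-1.098

Mean x̄ = (32.4 + 33.8 + 30.8 + 33.7 + 30.8 + 35.7 + 31.9 + 34.3 + 37.6)/9 = 33.4444
Σ_{t=1}^{8}(x_t−x̄)(x_{t+1}−x̄) = -9.8775
γ_1 = -9.8775 / 9 = -1.098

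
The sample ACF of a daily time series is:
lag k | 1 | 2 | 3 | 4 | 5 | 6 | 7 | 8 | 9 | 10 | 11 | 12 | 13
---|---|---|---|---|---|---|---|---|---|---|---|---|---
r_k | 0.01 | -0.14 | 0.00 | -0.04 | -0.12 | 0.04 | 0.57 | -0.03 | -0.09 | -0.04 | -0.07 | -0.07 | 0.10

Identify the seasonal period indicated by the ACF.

The largest autocorrelation is r_7 = 0.57; the remaining lags stay at or below 0.10.
The dominant spike at lag 7 indicates a seasonal period of 7.

7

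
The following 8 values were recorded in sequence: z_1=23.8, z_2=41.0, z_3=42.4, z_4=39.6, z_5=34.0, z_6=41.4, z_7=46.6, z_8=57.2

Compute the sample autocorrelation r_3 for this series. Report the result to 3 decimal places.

-0.154

Mean z̄ = (23.8 + 41.0 + 42.4 + 39.6 + 34.0 + 41.4 + 46.6 + 57.2)/8 = 40.7500
Deviations from mean: -16.9500, 0.2500, 1.6500, -1.1500, -6.7500, 0.6500, 5.8500, 16.4500
Σ(z_t−z̄)(z_{t+3}−z̄) = (19.4925) + (-1.6875) + (1.0725) + (-6.7275) + (-111.0375) = -98.8875
Denominator Σ(z_t−z̄)² = 642.2200
r_3 = -98.8875 / 642.2200 = -0.154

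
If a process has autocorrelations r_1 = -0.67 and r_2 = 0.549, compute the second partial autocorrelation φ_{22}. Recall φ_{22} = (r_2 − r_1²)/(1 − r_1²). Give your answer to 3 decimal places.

0.182

φ_{22} = (r_2 − r_1²) / (1 − r_1²)
r_1² = (-0.67)² = 0.4489
Numerator = 0.549 − 0.4489 = 0.1001; denominator = 1 − 0.4489 = 0.5511
φ_{22} = 0.1001 / 0.5511 = 0.182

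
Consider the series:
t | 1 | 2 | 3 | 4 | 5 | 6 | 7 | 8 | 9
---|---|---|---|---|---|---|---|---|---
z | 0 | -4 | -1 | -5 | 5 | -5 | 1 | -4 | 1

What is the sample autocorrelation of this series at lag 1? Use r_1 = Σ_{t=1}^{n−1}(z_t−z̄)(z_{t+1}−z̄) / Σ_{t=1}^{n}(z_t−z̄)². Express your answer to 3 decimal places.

-0.778

Mean z̄ = (0 − 4 − 1 − 5 + 5 − 5 + 1 − 4 + 1)/9 = -1.3333
Numerator Σ_{t=1}^{8}(z_t−z̄)(z_{t+1}−z̄) = -73.1111
Denominator Σ(z_t−z̄)² = 94.0000
r_1 = -73.1111 / 94.0000 = -0.778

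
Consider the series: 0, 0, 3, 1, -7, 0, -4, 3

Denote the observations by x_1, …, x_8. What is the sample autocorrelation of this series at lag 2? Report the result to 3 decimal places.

Mean x̄ = (0 + 0 + 3 + 1 − 7 + 0 − 4 + 3)/8 = -0.5000
Σ(x_t−x̄)(x_{t+2}−x̄) = (1.7500) + (0.7500) + (-22.7500) + (0.7500) + (22.7500) + (1.7500) = 5.0000
Denominator Σ(x_t−x̄)² = 82.0000
r_2 = 5.0000 / 82.0000 = 0.061

0.061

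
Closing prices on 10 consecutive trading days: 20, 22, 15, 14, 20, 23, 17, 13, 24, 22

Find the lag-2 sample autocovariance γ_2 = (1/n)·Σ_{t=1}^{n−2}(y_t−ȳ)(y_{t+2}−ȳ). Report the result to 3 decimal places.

-9.700

Mean ȳ = (20 + 22 + 15 + 14 + 20 + 23 + 17 + 13 + 24 + 22)/10 = 19.0000
Σ_{t=1}^{8}(y_t−ȳ)(y_{t+2}−ȳ) = -97.0000
γ_2 = -97.0000 / 10 = -9.700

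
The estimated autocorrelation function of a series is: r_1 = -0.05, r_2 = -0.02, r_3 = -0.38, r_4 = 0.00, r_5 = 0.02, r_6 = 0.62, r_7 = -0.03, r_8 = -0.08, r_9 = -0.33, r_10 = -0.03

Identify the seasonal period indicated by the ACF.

The largest autocorrelation is r_6 = 0.62; the remaining lags stay at or below 0.02.
The dominant spike at lag 6 indicates a seasonal period of 6.

6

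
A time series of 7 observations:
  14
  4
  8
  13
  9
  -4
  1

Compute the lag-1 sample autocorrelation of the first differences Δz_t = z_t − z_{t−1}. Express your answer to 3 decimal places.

-0.232

First differences Δz: -10, 4, 5, -4, -13, 5
Mean of differences = -2.1667
Numerator Σ(Δz_t−Δz̄)(Δz_{t+1}−Δz̄) = -75.0278
Denominator Σ(Δz_t−Δz̄)² = 322.8333
r_1(Δz) = -75.0278 / 322.8333 = -0.232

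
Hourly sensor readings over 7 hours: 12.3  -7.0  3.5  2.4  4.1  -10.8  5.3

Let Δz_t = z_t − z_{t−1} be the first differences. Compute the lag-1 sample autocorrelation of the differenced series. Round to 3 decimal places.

-0.507

First differences Δz: -19.3, 10.5, -1.1, 1.7, -14.9, 16.1
Mean of differences = -1.1667
Numerator Σ(Δz_t−Δz̄)(Δz_{t+1}−Δz̄) = -487.0844
Denominator Σ(Δz_t−Δz̄)² = 959.8933
r_1(Δz) = -487.0844 / 959.8933 = -0.507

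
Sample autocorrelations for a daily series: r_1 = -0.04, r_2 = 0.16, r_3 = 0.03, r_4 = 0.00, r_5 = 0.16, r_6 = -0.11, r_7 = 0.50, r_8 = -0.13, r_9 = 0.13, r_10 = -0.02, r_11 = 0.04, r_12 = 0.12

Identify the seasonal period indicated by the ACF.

7

The largest autocorrelation is r_7 = 0.50; the remaining lags stay at or below 0.16.
The dominant spike at lag 7 indicates a seasonal period of 7.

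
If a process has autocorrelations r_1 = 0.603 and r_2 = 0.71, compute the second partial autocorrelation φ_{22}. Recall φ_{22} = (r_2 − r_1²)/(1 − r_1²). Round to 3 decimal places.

φ_{22} = (r_2 − r_1²) / (1 − r_1²)
r_1² = (0.603)² = 0.363609
Numerator = 0.71 − 0.3636 = 0.3464; denominator = 1 − 0.3636 = 0.6364
φ_{22} = 0.3464 / 0.6364 = 0.544

0.544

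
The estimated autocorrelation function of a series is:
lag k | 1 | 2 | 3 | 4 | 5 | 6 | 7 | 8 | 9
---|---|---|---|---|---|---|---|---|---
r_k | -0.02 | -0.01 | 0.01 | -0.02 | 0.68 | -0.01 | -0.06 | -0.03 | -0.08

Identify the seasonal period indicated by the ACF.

5

The largest autocorrelation is r_5 = 0.68; the remaining lags stay at or below 0.01.
The dominant spike at lag 5 indicates a seasonal period of 5.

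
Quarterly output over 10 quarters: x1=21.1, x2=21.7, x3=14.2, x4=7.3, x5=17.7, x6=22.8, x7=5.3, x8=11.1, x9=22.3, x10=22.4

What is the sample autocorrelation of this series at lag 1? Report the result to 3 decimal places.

Mean x̄ = (21.1 + 21.7 + 14.2 + 7.3 + 17.7 + 22.8 + 5.3 + 11.1 + 22.3 + 22.4)/10 = 16.5900
Numerator Σ_{t=1}^{9}(x_t−x̄)(x_{t+1}−x̄) = 23.3159
Denominator Σ(x_t−x̄)² = 402.2290
r_1 = 23.3159 / 402.2290 = 0.058

0.058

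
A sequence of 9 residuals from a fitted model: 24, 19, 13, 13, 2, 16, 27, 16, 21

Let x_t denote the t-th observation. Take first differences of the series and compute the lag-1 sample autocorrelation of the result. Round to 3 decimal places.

First differences Δx: -5, -6, 0, -11, 14, 11, -11, 5
Mean of differences = -0.3750
Numerator Σ(Δx_t−Δx̄)(Δx_{t+1}−Δx̄) = -147.2656
Denominator Σ(Δx_t−Δx̄)² = 643.8750
r_1(Δx) = -147.2656 / 643.8750 = -0.229

-0.229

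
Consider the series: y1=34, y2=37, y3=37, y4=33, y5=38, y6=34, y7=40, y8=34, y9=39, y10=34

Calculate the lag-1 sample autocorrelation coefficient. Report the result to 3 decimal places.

-0.750

Mean ȳ = (34 + 37 + 37 + 33 + 38 + 34 + 40 + 34 + 39 + 34)/10 = 36.0000
Numerator Σ_{t=1}^{9}(y_t−ȳ)(y_{t+1}−ȳ) = -42.0000
Denominator Σ(y_t−ȳ)² = 56.0000
r_1 = -42.0000 / 56.0000 = -0.750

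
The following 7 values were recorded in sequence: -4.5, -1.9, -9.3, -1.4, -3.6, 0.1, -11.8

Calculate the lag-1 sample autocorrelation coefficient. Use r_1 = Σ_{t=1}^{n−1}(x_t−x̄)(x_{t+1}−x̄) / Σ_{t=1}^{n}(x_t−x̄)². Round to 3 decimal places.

-0.464

Mean x̄ = (-4.5 − 1.9 − 9.3 − 1.4 − 3.6 + 0.1 − 11.8)/7 = -4.6286
Deviations from mean: 0.1286, 2.7286, -4.6714, 3.2286, 1.0286, 4.7286, -7.1714
Numerator Σ_{t=1}^{6}(x_t−x̄)(x_{t+1}−x̄) = -53.2037
Denominator Σ(x_t−x̄)² = 114.5543
r_1 = -53.2037 / 114.5543 = -0.464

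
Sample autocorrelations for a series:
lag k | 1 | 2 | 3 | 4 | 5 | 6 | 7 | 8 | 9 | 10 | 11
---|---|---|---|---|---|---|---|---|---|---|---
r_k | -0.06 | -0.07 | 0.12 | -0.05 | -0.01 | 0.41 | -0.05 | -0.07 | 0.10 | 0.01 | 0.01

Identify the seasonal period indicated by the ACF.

The largest autocorrelation is r_6 = 0.41; the remaining lags stay at or below 0.12.
The dominant spike at lag 6 indicates a seasonal period of 6.

6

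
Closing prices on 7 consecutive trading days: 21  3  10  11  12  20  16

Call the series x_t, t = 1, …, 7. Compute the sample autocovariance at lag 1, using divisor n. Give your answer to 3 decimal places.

-3.644

Mean x̄ = (21 + 3 + 10 + 11 + 12 + 20 + 16)/7 = 13.2857
Deviations: 7.7143, -10.2857, -3.2857, -2.2857, -1.2857, 6.7143, 2.7143
Σ_{t=1}^{6}(x_t−x̄)(x_{t+1}−x̄) = -25.5102
γ_1 = -25.5102 / 7 = -3.644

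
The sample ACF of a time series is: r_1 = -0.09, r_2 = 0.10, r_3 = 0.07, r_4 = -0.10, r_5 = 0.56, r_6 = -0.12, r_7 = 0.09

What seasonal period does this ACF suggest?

5

The largest autocorrelation is r_5 = 0.56; the remaining lags stay at or below 0.10.
The dominant spike at lag 5 indicates a seasonal period of 5.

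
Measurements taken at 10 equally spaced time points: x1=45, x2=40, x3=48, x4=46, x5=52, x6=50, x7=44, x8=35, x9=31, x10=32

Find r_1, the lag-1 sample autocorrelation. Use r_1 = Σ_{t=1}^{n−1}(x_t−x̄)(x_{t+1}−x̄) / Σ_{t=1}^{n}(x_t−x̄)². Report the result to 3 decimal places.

Mean x̄ = (45 + 40 + 48 + 46 + 52 + 50 + 44 + 35 + 31 + 32)/10 = 42.3000
Numerator Σ_{t=1}^{9}(x_t−x̄)(x_{t+1}−x̄) = 311.9100
Denominator Σ(x_t−x̄)² = 502.1000
r_1 = 311.9100 / 502.1000 = 0.621

0.621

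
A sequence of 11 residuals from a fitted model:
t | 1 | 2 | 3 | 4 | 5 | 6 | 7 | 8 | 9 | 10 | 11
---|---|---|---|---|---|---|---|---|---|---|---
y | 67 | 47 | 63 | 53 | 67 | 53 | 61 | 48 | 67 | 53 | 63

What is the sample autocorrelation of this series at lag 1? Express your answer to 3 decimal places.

-0.789

Mean ȳ = (67 + 47 + 63 + 53 + 67 + 53 + 61 + 48 + 67 + 53 + 63)/11 = 58.3636
Numerator Σ_{t=1}^{10}(y_t−ȳ)(y_{t+1}−ȳ) = -470.4959
Denominator Σ(y_t−ȳ)² = 596.5455
r_1 = -470.4959 / 596.5455 = -0.789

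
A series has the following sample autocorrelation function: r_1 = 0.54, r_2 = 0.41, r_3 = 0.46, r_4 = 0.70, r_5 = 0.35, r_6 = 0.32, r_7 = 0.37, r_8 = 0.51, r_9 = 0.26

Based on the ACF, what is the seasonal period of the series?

4

The largest autocorrelation is r_4 = 0.70; the remaining lags stay at or below 0.54. The elevated value at lag 1 (0.54), dropping to 0.41 at lag 2, reflects decaying short-term dependence rather than seasonality.
The dominant spike at lag 4 indicates a seasonal period of 4.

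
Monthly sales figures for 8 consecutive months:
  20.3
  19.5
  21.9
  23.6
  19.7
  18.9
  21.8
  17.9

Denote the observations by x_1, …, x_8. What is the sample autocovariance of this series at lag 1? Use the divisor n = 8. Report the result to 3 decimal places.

-0.425

Mean x̄ = (20.3 + 19.5 + 21.9 + 23.6 + 19.7 + 18.9 + 21.8 + 17.9)/8 = 20.4500
Σ_{t=1}^{7}(x_t−x̄)(x_{t+1}−x̄) = -3.4025
γ_1 = -3.4025 / 8 = -0.425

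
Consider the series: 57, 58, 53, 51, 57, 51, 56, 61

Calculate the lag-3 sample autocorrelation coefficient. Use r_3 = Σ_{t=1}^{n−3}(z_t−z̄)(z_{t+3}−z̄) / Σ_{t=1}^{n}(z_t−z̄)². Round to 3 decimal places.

Mean z̄ = (57 + 58 + 53 + 51 + 57 + 51 + 56 + 61)/8 = 55.5000
Numerator Σ_{t=1}^{5}(z_t−z̄)(z_{t+3}−z̄) = 14.2500
Denominator Σ(z_t−z̄)² = 88.0000
r_3 = 14.2500 / 88.0000 = 0.162

0.162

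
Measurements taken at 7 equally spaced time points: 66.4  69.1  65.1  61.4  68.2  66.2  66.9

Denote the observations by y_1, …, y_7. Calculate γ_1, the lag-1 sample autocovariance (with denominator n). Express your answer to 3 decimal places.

Mean ȳ = (66.4 + 69.1 + 65.1 + 61.4 + 68.2 + 66.2 + 66.9)/7 = 66.1857
Deviations: 0.2143, 2.9143, -1.0857, -4.7857, 2.0143, 0.0143, 0.7143
Σ_{t=1}^{6}(y_t−ȳ)(y_{t+1}−ȳ) = -6.9445
γ_1 = -6.9445 / 7 = -0.992

-0.992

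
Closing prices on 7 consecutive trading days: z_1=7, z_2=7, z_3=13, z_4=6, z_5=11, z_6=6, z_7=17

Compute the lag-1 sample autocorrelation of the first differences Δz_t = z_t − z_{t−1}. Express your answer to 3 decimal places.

First differences Δz: 0, 6, -7, 5, -5, 11
Mean of differences = 1.6667
Numerator Σ(Δz_t−Δz̄)(Δz_{t+1}−Δz̄) = -158.1111
Denominator Σ(Δz_t−Δz̄)² = 239.3333
r_1(Δz) = -158.1111 / 239.3333 = -0.661

-0.661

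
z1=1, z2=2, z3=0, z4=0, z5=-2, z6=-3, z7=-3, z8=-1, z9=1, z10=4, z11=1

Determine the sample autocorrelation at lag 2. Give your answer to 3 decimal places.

Mean z̄ = (1 + 2 + 0 + 0 − 2 − 3 − 3 − 1 + 1 + 4 + 1)/11 = 0.0000
Numerator Σ_{t=1}^{9}(z_t−z̄)(z_{t+2}−z̄) = 3.0000
Denominator Σ(z_t−z̄)² = 46.0000
r_2 = 3.0000 / 46.0000 = 0.065

0.065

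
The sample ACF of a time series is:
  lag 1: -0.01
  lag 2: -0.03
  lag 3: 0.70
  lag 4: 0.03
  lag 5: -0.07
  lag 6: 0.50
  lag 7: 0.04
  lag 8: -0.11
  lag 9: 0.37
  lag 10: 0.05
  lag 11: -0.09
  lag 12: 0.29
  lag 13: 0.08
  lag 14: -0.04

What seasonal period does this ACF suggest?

The largest autocorrelation is r_3 = 0.70, with weaker echoes at lags 6 (0.50), 9 (0.37) and 12 (0.29); the remaining lags stay at or below 0.08.
The dominant spike at lag 3 indicates a seasonal period of 3.

3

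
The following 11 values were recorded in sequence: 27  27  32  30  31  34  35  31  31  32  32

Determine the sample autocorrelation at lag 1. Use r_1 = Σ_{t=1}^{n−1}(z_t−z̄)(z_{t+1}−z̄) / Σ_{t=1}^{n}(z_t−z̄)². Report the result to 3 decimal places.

Mean z̄ = (27 + 27 + 32 + 30 + 31 + 34 + 35 + 31 + 31 + 32 + 32)/11 = 31.0909
Numerator Σ_{t=1}^{10}(z_t−z̄)(z_{t+1}−z̄) = 23.6281
Denominator Σ(z_t−z̄)² = 60.9091
r_1 = 23.6281 / 60.9091 = 0.388

0.388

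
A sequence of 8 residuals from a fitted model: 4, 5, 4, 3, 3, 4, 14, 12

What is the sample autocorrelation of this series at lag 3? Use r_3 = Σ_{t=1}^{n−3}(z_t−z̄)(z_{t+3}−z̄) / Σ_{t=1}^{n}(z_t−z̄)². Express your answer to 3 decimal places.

Mean z̄ = (4 + 5 + 4 + 3 + 3 + 4 + 14 + 12)/8 = 6.1250
Deviations from mean: -2.1250, -1.1250, -2.1250, -3.1250, -3.1250, -2.1250, 7.8750, 5.8750
Σ(z_t−z̄)(z_{t+3}−z̄) = (6.6406) + (3.5156) + (4.5156) + (-24.6094) + (-18.3594) = -28.2969
Denominator Σ(z_t−z̄)² = 130.8750
r_3 = -28.2969 / 130.8750 = -0.216

-0.216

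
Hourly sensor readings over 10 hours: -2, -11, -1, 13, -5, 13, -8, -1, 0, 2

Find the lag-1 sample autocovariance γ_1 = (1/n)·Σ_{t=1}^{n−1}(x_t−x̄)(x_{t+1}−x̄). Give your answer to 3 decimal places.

-20.600

Mean x̄ = (-2 − 11 − 1 + 13 − 5 + 13 − 8 − 1 + 0 + 2)/10 = 0.0000
Σ_{t=1}^{9}(x_t−x̄)(x_{t+1}−x̄) = -206.0000
γ_1 = -206.0000 / 10 = -20.600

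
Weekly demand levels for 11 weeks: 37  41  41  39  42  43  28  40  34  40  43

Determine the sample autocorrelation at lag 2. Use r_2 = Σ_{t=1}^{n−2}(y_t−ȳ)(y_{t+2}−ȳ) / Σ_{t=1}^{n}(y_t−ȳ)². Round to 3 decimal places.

Mean ȳ = (37 + 41 + 41 + 39 + 42 + 43 + 28 + 40 + 34 + 40 + 43)/11 = 38.9091
Numerator Σ_{t=1}^{9}(y_t−ȳ)(y_{t+2}−ȳ) = 8.4380
Denominator Σ(y_t−ȳ)² = 200.9091
r_2 = 8.4380 / 200.9091 = 0.042

0.042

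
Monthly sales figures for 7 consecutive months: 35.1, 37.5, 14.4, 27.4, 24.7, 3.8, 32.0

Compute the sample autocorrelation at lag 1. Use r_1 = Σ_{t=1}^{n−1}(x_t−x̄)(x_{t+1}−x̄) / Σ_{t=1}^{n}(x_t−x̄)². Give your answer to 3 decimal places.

Mean x̄ = (35.1 + 37.5 + 14.4 + 27.4 + 24.7 + 3.8 + 32.0)/7 = 24.9857
Σ(x_t−x̄)(x_{t+1}−x̄) = (126.5731) + (-132.4727) + (-25.5569) + (-0.6898) + (6.0531) + (-148.6027) = -174.6959
Denominator Σ(x_t−x̄)² = 874.9086
r_1 = -174.6959 / 874.9086 = -0.200

-0.200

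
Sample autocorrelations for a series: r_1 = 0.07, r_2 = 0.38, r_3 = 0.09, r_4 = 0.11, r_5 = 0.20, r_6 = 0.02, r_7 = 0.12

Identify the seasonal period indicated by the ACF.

The largest autocorrelation is r_2 = 0.38; the remaining lags stay at or below 0.20.
The dominant spike at lag 2 indicates a seasonal period of 2.

2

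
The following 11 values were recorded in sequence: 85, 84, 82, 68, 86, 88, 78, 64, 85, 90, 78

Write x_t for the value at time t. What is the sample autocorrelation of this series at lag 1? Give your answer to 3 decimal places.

-0.087

Mean x̄ = (85 + 84 + 82 + 68 + 86 + 88 + 78 + 64 + 85 + 90 + 78)/11 = 80.7273
Numerator Σ_{t=1}^{10}(x_t−x̄)(x_{t+1}−x̄) = -58.1653
Denominator Σ(x_t−x̄)² = 672.1818
r_1 = -58.1653 / 672.1818 = -0.087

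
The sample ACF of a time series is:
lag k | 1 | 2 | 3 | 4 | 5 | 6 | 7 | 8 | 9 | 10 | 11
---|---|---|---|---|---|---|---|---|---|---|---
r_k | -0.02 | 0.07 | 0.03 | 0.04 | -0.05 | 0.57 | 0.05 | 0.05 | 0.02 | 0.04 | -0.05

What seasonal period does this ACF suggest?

6

The largest autocorrelation is r_6 = 0.57; the remaining lags stay at or below 0.07.
The dominant spike at lag 6 indicates a seasonal period of 6.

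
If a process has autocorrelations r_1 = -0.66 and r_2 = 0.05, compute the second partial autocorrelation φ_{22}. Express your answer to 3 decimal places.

-0.683

φ_{22} = (r_2 − r_1²) / (1 − r_1²)
r_1² = (-0.66)² = 0.4356
Numerator = 0.05 − 0.4356 = -0.3856; denominator = 1 − 0.4356 = 0.5644
φ_{22} = -0.3856 / 0.5644 = -0.683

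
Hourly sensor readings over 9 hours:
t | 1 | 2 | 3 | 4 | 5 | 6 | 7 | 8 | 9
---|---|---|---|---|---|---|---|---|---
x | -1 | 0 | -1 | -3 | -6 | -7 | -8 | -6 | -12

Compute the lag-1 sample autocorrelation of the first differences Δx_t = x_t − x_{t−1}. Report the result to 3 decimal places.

First differences Δx: 1, -1, -2, -3, -1, -1, 2, -6
Mean of differences = -1.3750
Numerator Σ(Δx_t−Δx̄)(Δx_{t+1}−Δx̄) = -13.1406
Denominator Σ(Δx_t−Δx̄)² = 41.8750
r_1(Δx) = -13.1406 / 41.8750 = -0.314

-0.314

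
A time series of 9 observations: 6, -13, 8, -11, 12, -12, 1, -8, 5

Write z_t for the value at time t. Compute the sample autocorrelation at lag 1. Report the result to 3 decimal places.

-0.849

Mean z̄ = (6 − 13 + 8 − 11 + 12 − 12 + 1 − 8 + 5)/9 = -1.3333
Numerator Σ_{t=1}^{8}(z_t−z̄)(z_{t+1}−z̄) = -638.4444
Denominator Σ(z_t−z̄)² = 752.0000
r_1 = -638.4444 / 752.0000 = -0.849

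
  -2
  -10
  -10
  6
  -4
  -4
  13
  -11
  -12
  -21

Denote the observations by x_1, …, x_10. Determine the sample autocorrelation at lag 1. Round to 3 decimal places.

Mean x̄ = (-2 − 10 − 10 + 6 − 4 − 4 + 13 − 11 − 12 − 21)/10 = -5.5000
Numerator Σ_{t=1}^{9}(x_t−x̄)(x_{t+1}−x̄) = 34.7500
Denominator Σ(x_t−x̄)² = 844.5000
r_1 = 34.7500 / 844.5000 = 0.041

0.041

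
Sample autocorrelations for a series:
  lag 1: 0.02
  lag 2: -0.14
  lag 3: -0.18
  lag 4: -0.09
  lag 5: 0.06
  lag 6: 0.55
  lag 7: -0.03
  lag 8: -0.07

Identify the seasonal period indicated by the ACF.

The largest autocorrelation is r_6 = 0.55; the remaining lags stay at or below 0.06.
The dominant spike at lag 6 indicates a seasonal period of 6.

6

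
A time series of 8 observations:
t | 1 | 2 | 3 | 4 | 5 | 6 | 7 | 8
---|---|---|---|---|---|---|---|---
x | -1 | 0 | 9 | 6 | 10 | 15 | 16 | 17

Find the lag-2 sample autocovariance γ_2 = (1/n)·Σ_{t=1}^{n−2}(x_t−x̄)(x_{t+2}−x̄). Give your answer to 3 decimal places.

8.000

Mean x̄ = (-1 + 0 + 9 + 6 + 10 + 15 + 16 + 17)/8 = 9.0000
Deviations: -10.0000, -9.0000, 0.0000, -3.0000, 1.0000, 6.0000, 7.0000, 8.0000
Σ_{t=1}^{6}(x_t−x̄)(x_{t+2}−x̄) = 64.0000
γ_2 = 64.0000 / 8 = 8.000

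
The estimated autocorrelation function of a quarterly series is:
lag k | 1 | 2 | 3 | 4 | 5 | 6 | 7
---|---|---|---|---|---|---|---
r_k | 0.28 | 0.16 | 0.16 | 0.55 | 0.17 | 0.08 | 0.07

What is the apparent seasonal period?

4

The largest autocorrelation is r_4 = 0.55; the remaining lags stay at or below 0.28. The elevated value at lag 1 (0.28), dropping to 0.16 at lag 2, reflects decaying short-term dependence rather than seasonality.
The dominant spike at lag 4 indicates a seasonal period of 4.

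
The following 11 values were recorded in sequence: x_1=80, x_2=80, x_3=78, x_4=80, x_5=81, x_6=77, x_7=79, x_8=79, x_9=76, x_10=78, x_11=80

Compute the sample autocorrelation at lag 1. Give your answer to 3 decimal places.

Mean x̄ = (80 + 80 + 78 + 80 + 81 + 77 + 79 + 79 + 76 + 78 + 80)/11 = 78.9091
Numerator Σ_{t=1}^{10}(x_t−x̄)(x_{t+1}−x̄) = -1.2810
Denominator Σ(x_t−x̄)² = 22.9091
r_1 = -1.2810 / 22.9091 = -0.056

-0.056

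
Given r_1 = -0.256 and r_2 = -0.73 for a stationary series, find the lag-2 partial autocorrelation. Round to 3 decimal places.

φ_{22} = (r_2 − r_1²) / (1 − r_1²)
r_1² = (-0.256)² = 0.065536
Numerator = -0.73 − 0.0655 = -0.7955; denominator = 1 − 0.0655 = 0.9345
φ_{22} = -0.7955 / 0.9345 = -0.851

-0.851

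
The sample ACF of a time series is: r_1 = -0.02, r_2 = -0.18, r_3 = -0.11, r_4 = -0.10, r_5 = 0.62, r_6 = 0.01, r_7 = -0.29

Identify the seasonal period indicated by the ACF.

The largest autocorrelation is r_5 = 0.62; the remaining lags stay at or below 0.01.
The dominant spike at lag 5 indicates a seasonal period of 5.

5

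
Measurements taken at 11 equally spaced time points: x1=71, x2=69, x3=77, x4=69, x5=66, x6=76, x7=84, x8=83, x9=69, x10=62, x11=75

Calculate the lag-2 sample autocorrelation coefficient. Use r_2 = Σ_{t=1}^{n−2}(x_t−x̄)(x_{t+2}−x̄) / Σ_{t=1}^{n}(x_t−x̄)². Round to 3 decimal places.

-0.506

Mean x̄ = (71 + 69 + 77 + 69 + 66 + 76 + 84 + 83 + 69 + 62 + 75)/11 = 72.8182
Numerator Σ_{t=1}^{9}(x_t−x̄)(x_{t+2}−x̄) = -238.7025
Denominator Σ(x_t−x̄)² = 471.6364
r_2 = -238.7025 / 471.6364 = -0.506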